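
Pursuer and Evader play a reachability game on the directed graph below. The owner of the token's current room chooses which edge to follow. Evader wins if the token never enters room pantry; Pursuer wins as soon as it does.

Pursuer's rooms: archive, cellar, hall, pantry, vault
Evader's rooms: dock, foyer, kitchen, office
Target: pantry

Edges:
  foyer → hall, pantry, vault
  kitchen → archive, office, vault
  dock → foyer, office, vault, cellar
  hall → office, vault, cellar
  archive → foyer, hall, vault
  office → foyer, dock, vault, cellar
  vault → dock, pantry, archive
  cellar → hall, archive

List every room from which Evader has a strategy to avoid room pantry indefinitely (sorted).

dock, kitchen, office

A0 = {pantry}
A1: add {vault} — vault (Pursuer) has vault→pantry.
A2: add {archive, hall} — hall (Pursuer) has hall→vault; archive (Pursuer) has archive→vault.
A3: add {cellar, foyer} — foyer (Evader): all of {hall, pantry, vault} already in; cellar (Pursuer) has cellar→hall.
A4 = A3; e.g. kitchen (Evader) can still go to office. Fixed point.
Pursuer's attractor = {archive, cellar, foyer, hall, pantry, vault}; Evader avoids the target exactly from the complement.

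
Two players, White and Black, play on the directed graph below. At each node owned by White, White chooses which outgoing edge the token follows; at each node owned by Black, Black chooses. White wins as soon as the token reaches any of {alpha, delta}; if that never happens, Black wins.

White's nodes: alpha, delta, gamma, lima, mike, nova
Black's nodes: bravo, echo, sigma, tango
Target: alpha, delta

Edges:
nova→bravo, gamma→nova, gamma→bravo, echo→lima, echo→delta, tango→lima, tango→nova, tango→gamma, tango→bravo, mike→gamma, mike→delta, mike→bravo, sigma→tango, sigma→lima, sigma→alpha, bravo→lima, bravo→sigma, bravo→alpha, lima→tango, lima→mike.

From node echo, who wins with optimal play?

A0 = {alpha, delta}
A1: add {mike} — mike (White) has mike→delta.
A2: add {lima} — lima (White) has lima→mike.
A3: add {echo} — echo (Black): all of {lima, delta} already in.
A4 = A3; e.g. tango (Black) can still go to nova. Fixed point.
echo ∈ A3, so White can force the target.

White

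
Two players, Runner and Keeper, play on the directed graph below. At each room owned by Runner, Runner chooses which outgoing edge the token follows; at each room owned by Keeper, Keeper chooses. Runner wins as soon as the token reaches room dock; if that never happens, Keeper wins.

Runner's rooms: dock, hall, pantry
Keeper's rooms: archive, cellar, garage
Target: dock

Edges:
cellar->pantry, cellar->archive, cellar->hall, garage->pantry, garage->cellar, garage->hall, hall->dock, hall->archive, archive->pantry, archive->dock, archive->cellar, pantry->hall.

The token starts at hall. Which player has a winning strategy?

A0 = {dock}
A1: add {hall} — hall (Runner) has hall→dock.
hall ∈ A1, so Runner can force the target.

Runner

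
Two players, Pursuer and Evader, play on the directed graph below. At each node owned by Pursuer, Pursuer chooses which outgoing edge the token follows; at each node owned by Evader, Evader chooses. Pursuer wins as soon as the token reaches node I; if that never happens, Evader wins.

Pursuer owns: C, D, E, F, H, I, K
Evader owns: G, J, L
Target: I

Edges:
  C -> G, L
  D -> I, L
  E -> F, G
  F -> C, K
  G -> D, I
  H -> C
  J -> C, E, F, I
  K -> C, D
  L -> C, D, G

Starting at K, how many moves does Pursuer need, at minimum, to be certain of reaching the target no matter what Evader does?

2

A0 = {I}
A1: add {D} — D (Pursuer) has D→I.
A2: add {G, K} — G (Evader): all of {D, I} already in; K (Pursuer) has K→D.
K enters the attractor at level 2, so Pursuer can force the target in 2 moves from there.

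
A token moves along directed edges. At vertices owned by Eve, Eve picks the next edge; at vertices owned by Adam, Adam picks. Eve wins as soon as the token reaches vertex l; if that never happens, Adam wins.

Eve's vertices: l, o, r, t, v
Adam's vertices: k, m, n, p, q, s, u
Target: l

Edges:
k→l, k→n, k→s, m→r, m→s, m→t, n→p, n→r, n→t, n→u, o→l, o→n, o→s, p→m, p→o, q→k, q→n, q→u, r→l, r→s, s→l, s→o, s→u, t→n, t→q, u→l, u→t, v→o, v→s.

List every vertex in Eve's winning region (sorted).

l, o, r, v

A0 = {l}
A1: add {o, r} — o (Eve) has o→l; r (Eve) has r→l.
A2: add {v} — v (Eve) has v→o.
A3 = A2; e.g. k (Adam) can still go to n. Fixed point.
Eve's winning region = {l, o, r, v}.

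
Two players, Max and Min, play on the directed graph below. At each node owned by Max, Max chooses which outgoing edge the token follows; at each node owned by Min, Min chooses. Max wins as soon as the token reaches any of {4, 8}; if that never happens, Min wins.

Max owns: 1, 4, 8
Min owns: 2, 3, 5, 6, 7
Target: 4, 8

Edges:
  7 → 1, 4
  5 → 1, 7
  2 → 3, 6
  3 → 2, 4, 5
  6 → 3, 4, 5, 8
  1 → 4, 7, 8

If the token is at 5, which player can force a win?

A0 = {4, 8}
A1: add {1} — 1 (Max) has 1→4.
A2: add {7} — 7 (Min): all of {1, 4} already in.
A3: add {5} — 5 (Min): all of {1, 7} already in.
A4 = A3; e.g. 2 (Min) can still go to 3. Fixed point.
5 ∈ A3, so Max can force the target.

Max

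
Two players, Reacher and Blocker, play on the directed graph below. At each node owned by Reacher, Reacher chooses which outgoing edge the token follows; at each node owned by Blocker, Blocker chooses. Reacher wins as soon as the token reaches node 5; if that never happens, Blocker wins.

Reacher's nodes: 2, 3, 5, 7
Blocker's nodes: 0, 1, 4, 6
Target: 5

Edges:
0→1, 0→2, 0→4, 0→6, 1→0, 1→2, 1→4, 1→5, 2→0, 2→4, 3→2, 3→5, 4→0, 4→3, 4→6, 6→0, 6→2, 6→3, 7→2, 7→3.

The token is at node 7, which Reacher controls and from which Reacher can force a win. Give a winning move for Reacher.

A0 = {5}
A1: add {3} — 3 (Reacher) has 3→5.
A2: add {7} — 7 (Reacher) has 7→3.
A3 = A2; e.g. 0 (Blocker) can still go to 1. Fixed point.
From 7, successor 3 is in the attractor (rank 1); the other successor 2 is not.

3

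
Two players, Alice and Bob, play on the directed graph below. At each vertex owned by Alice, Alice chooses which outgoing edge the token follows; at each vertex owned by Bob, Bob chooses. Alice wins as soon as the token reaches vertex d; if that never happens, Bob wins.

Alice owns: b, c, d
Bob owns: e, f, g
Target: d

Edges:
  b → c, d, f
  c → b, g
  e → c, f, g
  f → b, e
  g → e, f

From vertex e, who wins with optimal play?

A0 = {d}
A1: add {b} — b (Alice) has b→d.
A2: add {c} — c (Alice) has c→b.
A3 = A2; e.g. e (Bob) can still go to f. Fixed point.
e never enters the attractor, so Bob can avoid the target forever.

Bob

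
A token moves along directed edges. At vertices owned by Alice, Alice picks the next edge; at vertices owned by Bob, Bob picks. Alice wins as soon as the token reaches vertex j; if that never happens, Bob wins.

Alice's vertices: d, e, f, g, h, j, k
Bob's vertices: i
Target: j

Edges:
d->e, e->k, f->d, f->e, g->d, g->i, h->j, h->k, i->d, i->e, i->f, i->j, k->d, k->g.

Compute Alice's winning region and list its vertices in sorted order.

h, j

A0 = {j}
A1: add {h} — h (Alice) has h→j.
A2 = A1; e.g. d (Alice) has no edge into A1. Fixed point.
Alice's winning region = {h, j}.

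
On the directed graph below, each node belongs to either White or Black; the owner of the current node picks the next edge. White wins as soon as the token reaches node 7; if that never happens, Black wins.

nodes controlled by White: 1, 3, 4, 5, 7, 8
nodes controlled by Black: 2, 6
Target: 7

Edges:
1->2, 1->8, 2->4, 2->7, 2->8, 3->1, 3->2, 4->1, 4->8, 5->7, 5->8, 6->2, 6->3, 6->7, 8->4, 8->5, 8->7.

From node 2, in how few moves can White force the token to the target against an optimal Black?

A0 = {7}
A1: add {5, 8} — 5 (White) has 5→7; 8 (White) has 8→7.
A2: add {1, 4} — 1 (White) has 1→8; 4 (White) has 4→8.
A3: add {2, 3} — 2 (Black): all of {4, 7, 8} already in; 3 (White) has 3→1.
2 enters the attractor at level 3, so White can force the target in 3 moves from there.

3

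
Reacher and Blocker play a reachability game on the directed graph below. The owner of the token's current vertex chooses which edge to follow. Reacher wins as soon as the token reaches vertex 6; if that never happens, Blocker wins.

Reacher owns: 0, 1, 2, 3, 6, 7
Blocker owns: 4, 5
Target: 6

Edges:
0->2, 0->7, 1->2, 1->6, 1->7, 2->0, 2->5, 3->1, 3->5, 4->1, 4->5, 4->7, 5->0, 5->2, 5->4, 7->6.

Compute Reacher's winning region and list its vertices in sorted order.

0, 1, 2, 3, 6, 7

A0 = {6}
A1: add {1, 7} — 1 (Reacher) has 1→6; 7 (Reacher) has 7→6.
A2: add {0, 3} — 0 (Reacher) has 0→7; 3 (Reacher) has 3→1.
A3: add {2} — 2 (Reacher) has 2→0.
A4 = A3; e.g. 4 (Blocker) can still go to 5. Fixed point.
Reacher's winning region = {0, 1, 2, 3, 6, 7}.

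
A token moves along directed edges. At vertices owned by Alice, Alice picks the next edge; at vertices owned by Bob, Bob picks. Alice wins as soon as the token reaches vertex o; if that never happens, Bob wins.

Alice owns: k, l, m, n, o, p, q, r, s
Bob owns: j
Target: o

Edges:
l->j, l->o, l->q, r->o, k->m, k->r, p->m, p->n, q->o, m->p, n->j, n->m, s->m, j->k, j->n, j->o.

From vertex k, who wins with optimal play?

A0 = {o}
A1: add {l, q, r} — l (Alice) has l→o; q (Alice) has q→o; r (Alice) has r→o.
A2: add {k} — k (Alice) has k→r.
A3 = A2; e.g. j (Bob) can still go to n. Fixed point.
k ∈ A2, so Alice can force the target.

Alice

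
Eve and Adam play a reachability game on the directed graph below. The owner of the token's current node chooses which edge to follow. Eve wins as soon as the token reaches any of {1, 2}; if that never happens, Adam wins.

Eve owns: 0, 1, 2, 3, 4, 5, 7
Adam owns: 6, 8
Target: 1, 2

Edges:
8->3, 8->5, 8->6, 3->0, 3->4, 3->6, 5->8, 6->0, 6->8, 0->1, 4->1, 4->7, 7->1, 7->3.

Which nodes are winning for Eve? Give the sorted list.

0, 1, 2, 3, 4, 7

A0 = {1, 2}
A1: add {0, 4, 7} — 0 (Eve) has 0→1; 4 (Eve) has 4→1; 7 (Eve) has 7→1.
A2: add {3} — 3 (Eve) has 3→0.
A3 = A2; e.g. 5 (Eve) has no edge into A2. Fixed point.
Eve's winning region = {0, 1, 2, 3, 4, 7}.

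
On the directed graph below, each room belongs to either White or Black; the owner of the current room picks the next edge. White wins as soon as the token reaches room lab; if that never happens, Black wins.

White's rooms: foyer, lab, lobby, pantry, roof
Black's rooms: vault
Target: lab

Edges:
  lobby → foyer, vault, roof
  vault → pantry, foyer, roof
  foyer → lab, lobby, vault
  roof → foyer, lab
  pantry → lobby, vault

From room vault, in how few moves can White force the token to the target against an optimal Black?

4

A0 = {lab}
A1: add {foyer, roof} — foyer (White) has foyer→lab; roof (White) has roof→lab.
A2: add {lobby} — lobby (White) has lobby→foyer.
A3: add {pantry} — pantry (White) has pantry→lobby.
A4: add {vault} — vault (Black): all of {pantry, foyer, roof} already in.
A4 = all vertices. Fixed point.
vault enters the attractor at level 4, so White can force the target in 4 moves from there.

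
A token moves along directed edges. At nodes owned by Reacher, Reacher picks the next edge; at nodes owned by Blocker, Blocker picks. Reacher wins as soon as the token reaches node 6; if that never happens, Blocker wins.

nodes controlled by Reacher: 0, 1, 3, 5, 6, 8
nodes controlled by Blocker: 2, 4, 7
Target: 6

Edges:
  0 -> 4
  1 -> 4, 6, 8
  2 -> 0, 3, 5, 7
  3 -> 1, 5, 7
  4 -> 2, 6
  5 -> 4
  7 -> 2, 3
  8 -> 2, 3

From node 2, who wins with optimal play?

Blocker

A0 = {6}
A1: add {1} — 1 (Reacher) has 1→6.
A2: add {3} — 3 (Reacher) has 3→1.
A3: add {8} — 8 (Reacher) has 8→3.
A4 = A3; e.g. 0 (Reacher) has no edge into A3. Fixed point.
2 never enters the attractor, so Blocker can avoid the target forever.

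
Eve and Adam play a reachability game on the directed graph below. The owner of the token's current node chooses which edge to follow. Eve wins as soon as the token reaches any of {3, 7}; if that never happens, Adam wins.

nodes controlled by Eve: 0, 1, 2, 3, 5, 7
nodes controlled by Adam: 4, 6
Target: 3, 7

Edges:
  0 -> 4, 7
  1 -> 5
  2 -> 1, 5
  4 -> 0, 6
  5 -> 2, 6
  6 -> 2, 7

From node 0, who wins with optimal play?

A0 = {3, 7}
A1: add {0} — 0 (Eve) has 0→7.
A2 = A1; e.g. 1 (Eve) has no edge into A1. Fixed point.
0 ∈ A1, so Eve can force the target.

Eve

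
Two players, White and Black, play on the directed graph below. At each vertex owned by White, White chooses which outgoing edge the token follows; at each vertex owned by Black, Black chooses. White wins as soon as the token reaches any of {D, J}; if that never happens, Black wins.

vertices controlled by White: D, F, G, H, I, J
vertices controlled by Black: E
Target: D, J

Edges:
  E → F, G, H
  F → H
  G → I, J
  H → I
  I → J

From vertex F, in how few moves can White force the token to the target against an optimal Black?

A0 = {D, J}
A1: add {G, I} — G (White) has G→J; I (White) has I→J.
A2: add {H} — H (White) has H→I.
A3: add {F} — F (White) has F→H.
F enters the attractor at level 3, so White can force the target in 3 moves from there.

3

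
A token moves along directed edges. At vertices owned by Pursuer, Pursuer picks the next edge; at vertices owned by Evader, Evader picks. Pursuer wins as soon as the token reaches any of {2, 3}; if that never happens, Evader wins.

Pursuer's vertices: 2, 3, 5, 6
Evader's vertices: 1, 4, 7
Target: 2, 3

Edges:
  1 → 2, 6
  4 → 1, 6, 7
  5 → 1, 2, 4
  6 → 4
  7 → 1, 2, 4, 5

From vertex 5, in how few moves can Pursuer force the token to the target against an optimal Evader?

A0 = {2, 3}
A1: add {5} — 5 (Pursuer) has 5→2.
A2 = A1; e.g. 1 (Evader) can still go to 6. Fixed point.
5 enters the attractor at level 1, so Pursuer can force the target in 1 move from there.

1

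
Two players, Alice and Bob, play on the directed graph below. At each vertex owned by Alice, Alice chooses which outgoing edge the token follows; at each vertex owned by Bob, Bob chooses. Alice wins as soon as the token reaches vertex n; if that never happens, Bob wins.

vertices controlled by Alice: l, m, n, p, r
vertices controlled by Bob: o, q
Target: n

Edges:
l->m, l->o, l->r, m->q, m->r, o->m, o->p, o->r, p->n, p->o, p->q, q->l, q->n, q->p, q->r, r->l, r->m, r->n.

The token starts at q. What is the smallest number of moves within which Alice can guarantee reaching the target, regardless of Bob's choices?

3

A0 = {n}
A1: add {p, r} — p (Alice) has p→n; r (Alice) has r→n.
A2: add {l, m} — l (Alice) has l→r; m (Alice) has m→r.
A3: add {o, q} — o (Bob): all of {m, p, r} already in; q (Bob): all of {l, n, p, r} already in.
A3 = all vertices. Fixed point.
q enters the attractor at level 3, so Alice can force the target in 3 moves from there.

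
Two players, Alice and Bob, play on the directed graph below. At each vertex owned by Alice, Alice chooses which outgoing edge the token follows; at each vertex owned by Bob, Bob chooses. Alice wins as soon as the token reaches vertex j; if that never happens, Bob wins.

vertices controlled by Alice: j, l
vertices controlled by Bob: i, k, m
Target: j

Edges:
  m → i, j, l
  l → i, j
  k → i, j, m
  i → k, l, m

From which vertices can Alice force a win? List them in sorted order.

j, l

A0 = {j}
A1: add {l} — l (Alice) has l→j.
A2 = A1; e.g. i (Bob) can still go to k. Fixed point.
Alice's winning region = {j, l}.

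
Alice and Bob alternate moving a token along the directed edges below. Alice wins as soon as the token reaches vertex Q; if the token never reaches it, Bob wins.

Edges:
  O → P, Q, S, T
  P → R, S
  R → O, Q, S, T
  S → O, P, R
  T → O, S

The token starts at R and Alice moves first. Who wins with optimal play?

Alice

Track states (vertex, player-to-move).
A0 = {(Q,Alice), (Q,Bob)}
A1: add {(O,Alice), (R,Alice)}.
(R,Alice) ∈ A1 ⇒ Alice forces the target.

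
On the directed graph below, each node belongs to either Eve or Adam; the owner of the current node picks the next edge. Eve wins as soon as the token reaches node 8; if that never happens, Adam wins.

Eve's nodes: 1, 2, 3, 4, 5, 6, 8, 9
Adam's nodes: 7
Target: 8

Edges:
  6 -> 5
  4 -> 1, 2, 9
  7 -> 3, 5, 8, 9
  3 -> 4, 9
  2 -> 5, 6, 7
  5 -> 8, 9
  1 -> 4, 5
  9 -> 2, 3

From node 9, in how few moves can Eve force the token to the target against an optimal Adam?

A0 = {8}
A1: add {5} — 5 (Eve) has 5→8.
A2: add {1, 2, 6} — 1 (Eve) has 1→5; 2 (Eve) has 2→5; 6 (Eve) has 6→5.
A3: add {4, 9} — 4 (Eve) has 4→1; 9 (Eve) has 9→2.
9 enters the attractor at level 3, so Eve can force the target in 3 moves from there.

3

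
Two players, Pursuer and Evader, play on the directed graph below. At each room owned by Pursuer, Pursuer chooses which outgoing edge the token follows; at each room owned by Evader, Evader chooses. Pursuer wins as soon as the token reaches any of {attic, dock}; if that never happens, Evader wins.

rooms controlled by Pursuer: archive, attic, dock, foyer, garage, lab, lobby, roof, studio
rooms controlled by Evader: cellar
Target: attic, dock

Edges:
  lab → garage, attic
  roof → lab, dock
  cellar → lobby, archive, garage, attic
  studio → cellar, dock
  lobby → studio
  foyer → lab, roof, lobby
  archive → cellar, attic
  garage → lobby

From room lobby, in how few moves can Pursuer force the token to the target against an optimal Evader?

2

A0 = {attic, dock}
A1: add {archive, lab, roof, studio} — lab (Pursuer) has lab→attic; roof (Pursuer) has roof→dock; studio (Pursuer) has studio→dock; archive (Pursuer) has archive→attic.
A2: add {foyer, lobby} — lobby (Pursuer) has lobby→studio; foyer (Pursuer) has foyer→lab.
lobby enters the attractor at level 2, so Pursuer can force the target in 2 moves from there.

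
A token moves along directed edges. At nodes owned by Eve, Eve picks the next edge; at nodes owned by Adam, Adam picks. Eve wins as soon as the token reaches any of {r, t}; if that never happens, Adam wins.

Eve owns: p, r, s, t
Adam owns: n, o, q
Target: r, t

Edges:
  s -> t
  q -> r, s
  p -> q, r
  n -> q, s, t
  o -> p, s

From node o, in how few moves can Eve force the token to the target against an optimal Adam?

2

A0 = {r, t}
A1: add {p, s} — p (Eve) has p→r; s (Eve) has s→t.
A2: add {o, q} — o (Adam): all of {p, s} already in; q (Adam): all of {r, s} already in.
o enters the attractor at level 2, so Eve can force the target in 2 moves from there.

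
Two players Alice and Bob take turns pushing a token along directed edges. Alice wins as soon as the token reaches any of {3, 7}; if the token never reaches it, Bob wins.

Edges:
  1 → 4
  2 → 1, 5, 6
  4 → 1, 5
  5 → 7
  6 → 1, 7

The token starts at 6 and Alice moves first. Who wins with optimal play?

Track states (vertex, player-to-move).
A0 = {(3,Alice), (3,Bob), (7,Alice), (7,Bob)}
A1: add {(5,Alice), (5,Bob), (6,Alice)}.
(6,Alice) ∈ A1 ⇒ Alice forces the target.

Alice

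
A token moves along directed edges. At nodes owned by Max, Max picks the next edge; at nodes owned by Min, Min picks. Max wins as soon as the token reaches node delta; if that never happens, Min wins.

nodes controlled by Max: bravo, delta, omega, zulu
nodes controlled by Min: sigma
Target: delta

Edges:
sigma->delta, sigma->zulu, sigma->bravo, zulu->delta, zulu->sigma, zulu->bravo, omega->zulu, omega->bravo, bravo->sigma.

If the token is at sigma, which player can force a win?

A0 = {delta}
A1: add {zulu} — zulu (Max) has zulu→delta.
A2: add {omega} — omega (Max) has omega→zulu.
A3 = A2; e.g. sigma (Min) can still go to bravo. Fixed point.
sigma never enters the attractor, so Min can avoid the target forever.

Min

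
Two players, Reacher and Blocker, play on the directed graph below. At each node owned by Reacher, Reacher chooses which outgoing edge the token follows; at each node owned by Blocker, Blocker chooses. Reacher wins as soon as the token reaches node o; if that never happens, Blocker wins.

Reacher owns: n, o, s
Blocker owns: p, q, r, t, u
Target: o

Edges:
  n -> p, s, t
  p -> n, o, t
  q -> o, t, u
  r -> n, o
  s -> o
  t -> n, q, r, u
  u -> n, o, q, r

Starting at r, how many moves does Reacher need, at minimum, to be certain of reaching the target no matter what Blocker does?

3

A0 = {o}
A1: add {s} — s (Reacher) has s→o.
A2: add {n} — n (Reacher) has n→s.
A3: add {r} — r (Blocker): all of {n, o} already in.
A4 = A3; e.g. p (Blocker) can still go to t. Fixed point.
r enters the attractor at level 3, so Reacher can force the target in 3 moves from there.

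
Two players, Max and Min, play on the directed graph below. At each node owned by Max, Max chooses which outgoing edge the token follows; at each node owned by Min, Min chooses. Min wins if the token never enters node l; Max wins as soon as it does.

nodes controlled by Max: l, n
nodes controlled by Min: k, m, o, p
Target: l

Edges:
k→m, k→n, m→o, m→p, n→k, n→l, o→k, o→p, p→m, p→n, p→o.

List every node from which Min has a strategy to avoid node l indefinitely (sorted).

k, m, o, p

A0 = {l}
A1: add {n} — n (Max) has n→l.
A2 = A1; e.g. k (Min) can still go to m. Fixed point.
Max's attractor = {l, n}; Min avoids the target exactly from the complement.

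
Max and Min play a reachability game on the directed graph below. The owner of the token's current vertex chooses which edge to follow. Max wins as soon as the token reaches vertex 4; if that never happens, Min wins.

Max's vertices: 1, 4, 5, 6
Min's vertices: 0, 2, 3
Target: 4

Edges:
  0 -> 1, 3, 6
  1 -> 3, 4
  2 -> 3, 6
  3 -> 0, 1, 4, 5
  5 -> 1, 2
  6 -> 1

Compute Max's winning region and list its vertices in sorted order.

1, 4, 5, 6

A0 = {4}
A1: add {1} — 1 (Max) has 1→4.
A2: add {5, 6} — 5 (Max) has 5→1; 6 (Max) has 6→1.
A3 = A2; e.g. 0 (Min) can still go to 3. Fixed point.
Max's winning region = {1, 4, 5, 6}.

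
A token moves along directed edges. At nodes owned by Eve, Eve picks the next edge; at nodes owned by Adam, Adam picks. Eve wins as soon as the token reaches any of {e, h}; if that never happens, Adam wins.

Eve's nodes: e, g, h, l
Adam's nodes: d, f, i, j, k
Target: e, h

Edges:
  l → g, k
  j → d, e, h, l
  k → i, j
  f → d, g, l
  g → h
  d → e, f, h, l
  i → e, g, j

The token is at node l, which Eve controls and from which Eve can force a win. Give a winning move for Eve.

A0 = {e, h}
A1: add {g} — g (Eve) has g→h.
A2: add {l} — l (Eve) has l→g.
A3 = A2; e.g. d (Adam) can still go to f. Fixed point.
From l, successor g is in the attractor (rank 1); the other successor k is not.

g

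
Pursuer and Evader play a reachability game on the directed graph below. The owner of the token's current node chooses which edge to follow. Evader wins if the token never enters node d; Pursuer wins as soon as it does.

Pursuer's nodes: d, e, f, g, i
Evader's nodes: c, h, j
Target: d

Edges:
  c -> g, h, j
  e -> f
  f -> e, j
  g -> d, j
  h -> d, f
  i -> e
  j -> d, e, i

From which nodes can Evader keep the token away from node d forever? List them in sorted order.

c, e, f, h, i, j

A0 = {d}
A1: add {g} — g (Pursuer) has g→d.
A2 = A1; e.g. c (Evader) can still go to h. Fixed point.
Pursuer's attractor = {d, g}; Evader avoids the target exactly from the complement.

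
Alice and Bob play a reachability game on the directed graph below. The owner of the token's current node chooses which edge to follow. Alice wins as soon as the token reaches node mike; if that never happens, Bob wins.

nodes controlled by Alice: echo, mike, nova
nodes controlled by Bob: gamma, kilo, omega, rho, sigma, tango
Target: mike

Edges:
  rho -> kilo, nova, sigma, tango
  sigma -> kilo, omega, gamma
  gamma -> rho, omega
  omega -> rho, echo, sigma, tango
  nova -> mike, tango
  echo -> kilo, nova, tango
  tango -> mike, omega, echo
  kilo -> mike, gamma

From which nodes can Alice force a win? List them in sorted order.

A0 = {mike}
A1: add {nova} — nova (Alice) has nova→mike.
A2: add {echo} — echo (Alice) has echo→nova.
A3 = A2; e.g. kilo (Bob) can still go to gamma. Fixed point.
Alice's winning region = {echo, mike, nova}.

echo, mike, nova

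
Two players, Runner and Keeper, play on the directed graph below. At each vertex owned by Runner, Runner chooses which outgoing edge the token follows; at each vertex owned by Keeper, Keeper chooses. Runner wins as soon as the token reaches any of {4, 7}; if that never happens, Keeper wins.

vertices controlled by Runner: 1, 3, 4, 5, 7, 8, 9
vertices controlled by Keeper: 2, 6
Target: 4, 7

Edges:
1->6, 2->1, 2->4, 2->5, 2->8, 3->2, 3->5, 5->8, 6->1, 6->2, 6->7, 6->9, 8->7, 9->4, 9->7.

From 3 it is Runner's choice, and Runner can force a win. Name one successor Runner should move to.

5

A0 = {4, 7}
A1: add {8, 9} — 8 (Runner) has 8→7; 9 (Runner) has 9→4.
A2: add {5} — 5 (Runner) has 5→8.
A3: add {3} — 3 (Runner) has 3→5.
A4 = A3; e.g. 1 (Runner) has no edge into A3. Fixed point.
From 3, successor 5 is in the attractor (rank 2); the other successor 2 is not.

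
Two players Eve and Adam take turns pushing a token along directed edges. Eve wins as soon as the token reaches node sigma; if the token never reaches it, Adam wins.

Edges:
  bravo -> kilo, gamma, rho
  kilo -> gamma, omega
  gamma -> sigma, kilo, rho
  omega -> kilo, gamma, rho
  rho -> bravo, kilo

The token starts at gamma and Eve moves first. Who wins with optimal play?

Track states (vertex, player-to-move).
A0 = {(sigma,Eve), (sigma,Adam)}
A1: add {(gamma,Eve)}.
(gamma,Eve) ∈ A1 ⇒ Eve forces the target.

Eve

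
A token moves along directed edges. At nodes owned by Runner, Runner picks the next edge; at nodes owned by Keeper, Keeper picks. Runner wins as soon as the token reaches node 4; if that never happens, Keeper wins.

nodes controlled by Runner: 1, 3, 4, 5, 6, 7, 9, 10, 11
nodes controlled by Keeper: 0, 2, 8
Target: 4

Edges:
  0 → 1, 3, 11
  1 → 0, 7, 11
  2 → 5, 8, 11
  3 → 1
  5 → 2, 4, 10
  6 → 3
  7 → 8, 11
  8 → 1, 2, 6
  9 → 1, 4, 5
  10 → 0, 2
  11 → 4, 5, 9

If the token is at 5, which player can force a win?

A0 = {4}
A1: add {5, 9, 11} — 5 (Runner) has 5→4; 9 (Runner) has 9→4; 11 (Runner) has 11→4.
5 ∈ A1, so Runner can force the target.

Runner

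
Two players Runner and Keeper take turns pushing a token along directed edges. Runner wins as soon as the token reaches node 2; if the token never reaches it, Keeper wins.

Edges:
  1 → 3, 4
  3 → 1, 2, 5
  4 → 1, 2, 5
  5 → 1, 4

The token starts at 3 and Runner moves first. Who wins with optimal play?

Runner

Track states (vertex, player-to-move).
A0 = {(2,Runner), (2,Keeper)}
A1: add {(3,Runner), (4,Runner)}.
(3,Runner) ∈ A1 ⇒ Runner forces the target.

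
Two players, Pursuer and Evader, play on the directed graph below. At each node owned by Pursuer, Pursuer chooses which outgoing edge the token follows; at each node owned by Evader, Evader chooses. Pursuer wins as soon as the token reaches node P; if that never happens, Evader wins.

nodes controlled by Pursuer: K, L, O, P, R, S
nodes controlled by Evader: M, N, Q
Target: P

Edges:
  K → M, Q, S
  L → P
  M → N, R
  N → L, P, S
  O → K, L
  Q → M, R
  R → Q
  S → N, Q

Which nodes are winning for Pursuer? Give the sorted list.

A0 = {P}
A1: add {L} — L (Pursuer) has L→P.
A2: add {O} — O (Pursuer) has O→L.
A3 = A2; e.g. K (Pursuer) has no edge into A2. Fixed point.
Pursuer's winning region = {L, O, P}.

L, O, P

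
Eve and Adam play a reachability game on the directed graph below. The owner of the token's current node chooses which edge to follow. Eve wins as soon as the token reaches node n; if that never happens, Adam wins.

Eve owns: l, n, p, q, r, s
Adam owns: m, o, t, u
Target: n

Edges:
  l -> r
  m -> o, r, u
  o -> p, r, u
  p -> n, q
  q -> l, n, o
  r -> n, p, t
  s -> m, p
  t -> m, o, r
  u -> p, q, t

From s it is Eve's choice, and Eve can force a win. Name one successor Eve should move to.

A0 = {n}
A1: add {p, q, r} — p (Eve) has p→n; q (Eve) has q→n; r (Eve) has r→n.
A2: add {l, s} — l (Eve) has l→r; s (Eve) has s→p.
A3 = A2; e.g. m (Adam) can still go to o. Fixed point.
From s, successor p is in the attractor (rank 1); the other successor m is not.

p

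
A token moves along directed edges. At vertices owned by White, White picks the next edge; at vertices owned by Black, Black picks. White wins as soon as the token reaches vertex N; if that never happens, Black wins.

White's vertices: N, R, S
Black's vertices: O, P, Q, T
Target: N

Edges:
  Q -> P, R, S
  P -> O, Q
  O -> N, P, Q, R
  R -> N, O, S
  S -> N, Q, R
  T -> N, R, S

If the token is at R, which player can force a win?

A0 = {N}
A1: add {R, S} — R (White) has R→N; S (White) has S→N.
R ∈ A1, so White can force the target.

White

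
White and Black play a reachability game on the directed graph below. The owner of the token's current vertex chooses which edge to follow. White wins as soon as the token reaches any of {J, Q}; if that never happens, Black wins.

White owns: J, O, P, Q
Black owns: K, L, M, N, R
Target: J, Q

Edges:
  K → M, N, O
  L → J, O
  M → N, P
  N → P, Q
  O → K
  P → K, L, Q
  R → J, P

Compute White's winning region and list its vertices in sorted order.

J, M, N, P, Q, R

A0 = {J, Q}
A1: add {P} — P (White) has P→Q.
A2: add {N, R} — N (Black): all of {P, Q} already in; R (Black): all of {J, P} already in.
A3: add {M} — M (Black): all of {N, P} already in.
A4 = A3; e.g. K (Black) can still go to O. Fixed point.
White's winning region = {J, M, N, P, Q, R}.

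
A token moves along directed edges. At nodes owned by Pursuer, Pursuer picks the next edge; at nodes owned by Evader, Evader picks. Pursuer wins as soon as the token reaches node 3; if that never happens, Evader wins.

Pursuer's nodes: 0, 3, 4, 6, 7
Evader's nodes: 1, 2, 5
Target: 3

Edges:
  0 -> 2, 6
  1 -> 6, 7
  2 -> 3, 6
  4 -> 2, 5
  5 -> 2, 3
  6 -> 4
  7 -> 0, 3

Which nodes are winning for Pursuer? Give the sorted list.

3, 7

A0 = {3}
A1: add {7} — 7 (Pursuer) has 7→3.
A2 = A1; e.g. 0 (Pursuer) has no edge into A1. Fixed point.
Pursuer's winning region = {3, 7}.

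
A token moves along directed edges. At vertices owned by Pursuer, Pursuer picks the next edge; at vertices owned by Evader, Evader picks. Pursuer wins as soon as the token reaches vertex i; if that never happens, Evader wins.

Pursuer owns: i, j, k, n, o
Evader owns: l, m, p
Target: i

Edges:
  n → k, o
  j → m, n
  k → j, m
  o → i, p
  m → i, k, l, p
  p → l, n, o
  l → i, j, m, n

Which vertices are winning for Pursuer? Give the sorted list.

i, j, k, n, o

A0 = {i}
A1: add {o} — o (Pursuer) has o→i.
A2: add {n} — n (Pursuer) has n→o.
A3: add {j} — j (Pursuer) has j→n.
A4: add {k} — k (Pursuer) has k→j.
A5 = A4; e.g. l (Evader) can still go to m. Fixed point.
Pursuer's winning region = {i, j, k, n, o}.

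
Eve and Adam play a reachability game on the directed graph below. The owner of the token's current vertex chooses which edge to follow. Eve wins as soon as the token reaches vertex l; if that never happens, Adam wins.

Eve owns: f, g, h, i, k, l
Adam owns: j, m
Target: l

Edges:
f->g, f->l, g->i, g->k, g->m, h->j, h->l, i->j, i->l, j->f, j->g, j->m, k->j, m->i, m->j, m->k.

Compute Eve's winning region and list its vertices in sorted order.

f, g, h, i, l

A0 = {l}
A1: add {f, h, i} — f (Eve) has f→l; h (Eve) has h→l; i (Eve) has i→l.
A2: add {g} — g (Eve) has g→i.
A3 = A2; e.g. j (Adam) can still go to m. Fixed point.
Eve's winning region = {f, g, h, i, l}.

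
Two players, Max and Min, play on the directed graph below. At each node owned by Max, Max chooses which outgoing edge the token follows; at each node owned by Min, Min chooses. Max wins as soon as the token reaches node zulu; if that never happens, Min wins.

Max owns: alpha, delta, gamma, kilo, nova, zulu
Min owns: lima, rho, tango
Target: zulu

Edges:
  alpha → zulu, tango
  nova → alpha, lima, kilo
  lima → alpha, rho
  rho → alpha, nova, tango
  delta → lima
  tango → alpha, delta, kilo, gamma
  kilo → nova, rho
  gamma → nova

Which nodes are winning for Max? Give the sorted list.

A0 = {zulu}
A1: add {alpha} — alpha (Max) has alpha→zulu.
A2: add {nova} — nova (Max) has nova→alpha.
A3: add {gamma, kilo} — kilo (Max) has kilo→nova; gamma (Max) has gamma→nova.
A4 = A3; e.g. lima (Min) can still go to rho. Fixed point.
Max's winning region = {alpha, gamma, kilo, nova, zulu}.

alpha, gamma, kilo, nova, zulu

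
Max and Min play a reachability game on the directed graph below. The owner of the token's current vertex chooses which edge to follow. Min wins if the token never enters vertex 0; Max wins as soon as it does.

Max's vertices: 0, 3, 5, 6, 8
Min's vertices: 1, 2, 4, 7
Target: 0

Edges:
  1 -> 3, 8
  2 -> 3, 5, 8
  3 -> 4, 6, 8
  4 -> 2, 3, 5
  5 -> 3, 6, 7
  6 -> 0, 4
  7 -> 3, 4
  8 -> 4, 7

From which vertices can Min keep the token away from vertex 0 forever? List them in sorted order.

A0 = {0}
A1: add {6} — 6 (Max) has 6→0.
A2: add {3, 5} — 3 (Max) has 3→6; 5 (Max) has 5→6.
A3 = A2; e.g. 1 (Min) can still go to 8. Fixed point.
Max's attractor = {0, 3, 5, 6}; Min avoids the target exactly from the complement.

1, 2, 4, 7, 8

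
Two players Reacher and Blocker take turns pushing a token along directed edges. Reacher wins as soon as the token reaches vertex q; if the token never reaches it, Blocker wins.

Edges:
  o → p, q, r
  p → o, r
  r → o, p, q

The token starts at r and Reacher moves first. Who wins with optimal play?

Reacher

Track states (vertex, player-to-move).
A0 = {(q,Reacher), (q,Blocker)}
A1: add {(o,Reacher), (r,Reacher)}.
(r,Reacher) ∈ A1 ⇒ Reacher forces the target.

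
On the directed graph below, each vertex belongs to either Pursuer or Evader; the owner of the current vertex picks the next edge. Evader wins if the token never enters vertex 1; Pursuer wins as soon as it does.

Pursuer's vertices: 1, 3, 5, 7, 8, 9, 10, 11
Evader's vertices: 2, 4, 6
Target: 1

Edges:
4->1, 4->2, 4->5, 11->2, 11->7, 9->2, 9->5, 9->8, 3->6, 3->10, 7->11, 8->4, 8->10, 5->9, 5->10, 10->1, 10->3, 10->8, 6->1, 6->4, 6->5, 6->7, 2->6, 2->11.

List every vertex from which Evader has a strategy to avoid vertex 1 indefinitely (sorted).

2, 4, 6, 7, 11

A0 = {1}
A1: add {10} — 10 (Pursuer) has 10→1.
A2: add {3, 5, 8} — 3 (Pursuer) has 3→10; 5 (Pursuer) has 5→10; 8 (Pursuer) has 8→10.
A3: add {9} — 9 (Pursuer) has 9→5.
A4 = A3; e.g. 2 (Evader) can still go to 6. Fixed point.
Pursuer's attractor = {1, 3, 5, 8, 9, 10}; Evader avoids the target exactly from the complement.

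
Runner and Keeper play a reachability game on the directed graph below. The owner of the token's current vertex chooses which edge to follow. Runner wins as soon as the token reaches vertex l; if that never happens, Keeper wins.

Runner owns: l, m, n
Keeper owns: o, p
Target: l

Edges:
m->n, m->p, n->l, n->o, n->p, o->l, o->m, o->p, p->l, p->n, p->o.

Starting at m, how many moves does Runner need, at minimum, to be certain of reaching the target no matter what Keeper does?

2

A0 = {l}
A1: add {n} — n (Runner) has n→l.
A2: add {m} — m (Runner) has m→n.
A3 = A2; e.g. o (Keeper) can still go to p. Fixed point.
m enters the attractor at level 2, so Runner can force the target in 2 moves from there.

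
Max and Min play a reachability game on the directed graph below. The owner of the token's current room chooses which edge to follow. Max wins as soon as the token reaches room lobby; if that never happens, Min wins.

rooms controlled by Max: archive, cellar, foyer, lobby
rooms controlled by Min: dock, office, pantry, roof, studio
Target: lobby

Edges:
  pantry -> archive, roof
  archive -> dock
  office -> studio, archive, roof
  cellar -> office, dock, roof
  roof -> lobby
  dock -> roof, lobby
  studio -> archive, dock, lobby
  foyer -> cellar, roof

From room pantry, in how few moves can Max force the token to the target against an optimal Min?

A0 = {lobby}
A1: add {roof} — roof (Min): all of {lobby} already in.
A2: add {cellar, dock, foyer} — foyer (Max) has foyer→roof; cellar (Max) has cellar→roof; dock (Min): all of {roof, lobby} already in.
A3: add {archive} — archive (Max) has archive→dock.
A4: add {pantry, studio} — pantry (Min): all of {archive, roof} already in; studio (Min): all of {archive, dock, lobby} already in.
pantry enters the attractor at level 4, so Max can force the target in 4 moves from there.

4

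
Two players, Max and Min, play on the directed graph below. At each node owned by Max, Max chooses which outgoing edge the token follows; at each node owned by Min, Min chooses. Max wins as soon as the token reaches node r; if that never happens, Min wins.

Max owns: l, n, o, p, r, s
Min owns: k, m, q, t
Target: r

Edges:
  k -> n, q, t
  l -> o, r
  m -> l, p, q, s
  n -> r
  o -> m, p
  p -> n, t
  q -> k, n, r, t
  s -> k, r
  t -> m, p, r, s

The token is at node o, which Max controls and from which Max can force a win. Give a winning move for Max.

A0 = {r}
A1: add {l, n, s} — l (Max) has l→r; n (Max) has n→r; s (Max) has s→r.
A2: add {p} — p (Max) has p→n.
A3: add {o} — o (Max) has o→p.
A4 = A3; e.g. k (Min) can still go to q. Fixed point.
From o, successor p is in the attractor (rank 2); the other successor m is not.

p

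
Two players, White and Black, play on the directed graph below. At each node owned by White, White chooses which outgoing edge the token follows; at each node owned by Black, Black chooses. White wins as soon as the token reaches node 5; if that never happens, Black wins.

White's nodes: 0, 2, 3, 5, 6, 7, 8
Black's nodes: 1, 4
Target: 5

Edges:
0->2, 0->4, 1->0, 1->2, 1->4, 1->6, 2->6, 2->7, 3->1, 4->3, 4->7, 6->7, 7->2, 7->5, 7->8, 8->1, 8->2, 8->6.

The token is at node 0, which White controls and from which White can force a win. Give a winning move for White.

A0 = {5}
A1: add {7} — 7 (White) has 7→5.
A2: add {2, 6} — 2 (White) has 2→7; 6 (White) has 6→7.
A3: add {0, 8} — 0 (White) has 0→2; 8 (White) has 8→2.
A4 = A3; e.g. 1 (Black) can still go to 4. Fixed point.
From 0, successor 2 is in the attractor (rank 2); the other successor 4 is not.

2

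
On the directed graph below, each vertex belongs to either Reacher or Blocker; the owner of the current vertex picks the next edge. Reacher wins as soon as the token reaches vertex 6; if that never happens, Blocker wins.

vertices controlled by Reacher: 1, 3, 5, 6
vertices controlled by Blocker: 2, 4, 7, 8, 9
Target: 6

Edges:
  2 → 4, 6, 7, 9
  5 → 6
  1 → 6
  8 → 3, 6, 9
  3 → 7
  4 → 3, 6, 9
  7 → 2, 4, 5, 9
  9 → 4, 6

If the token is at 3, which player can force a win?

Blocker

A0 = {6}
A1: add {1, 5} — 1 (Reacher) has 1→6; 5 (Reacher) has 5→6.
A2 = A1; e.g. 2 (Blocker) can still go to 4. Fixed point.
3 never enters the attractor, so Blocker can avoid the target forever.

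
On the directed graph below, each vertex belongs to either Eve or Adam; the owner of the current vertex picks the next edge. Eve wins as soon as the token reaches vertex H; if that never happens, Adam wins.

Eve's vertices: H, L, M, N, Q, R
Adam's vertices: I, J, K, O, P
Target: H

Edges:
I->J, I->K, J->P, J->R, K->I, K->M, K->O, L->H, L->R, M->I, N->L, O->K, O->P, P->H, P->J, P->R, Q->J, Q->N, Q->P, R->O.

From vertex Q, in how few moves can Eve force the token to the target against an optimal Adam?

A0 = {H}
A1: add {L} — L (Eve) has L→H.
A2: add {N} — N (Eve) has N→L.
A3: add {Q} — Q (Eve) has Q→N.
A4 = A3; e.g. I (Adam) can still go to J. Fixed point.
Q enters the attractor at level 3, so Eve can force the target in 3 moves from there.

3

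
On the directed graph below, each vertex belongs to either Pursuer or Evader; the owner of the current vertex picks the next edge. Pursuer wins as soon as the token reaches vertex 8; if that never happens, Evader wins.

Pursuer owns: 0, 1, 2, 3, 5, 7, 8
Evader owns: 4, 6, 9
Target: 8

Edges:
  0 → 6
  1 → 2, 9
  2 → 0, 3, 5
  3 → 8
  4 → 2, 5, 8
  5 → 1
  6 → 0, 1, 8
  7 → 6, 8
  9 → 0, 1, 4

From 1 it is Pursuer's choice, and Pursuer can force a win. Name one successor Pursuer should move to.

2

A0 = {8}
A1: add {3, 7} — 3 (Pursuer) has 3→8; 7 (Pursuer) has 7→8.
A2: add {2} — 2 (Pursuer) has 2→3.
A3: add {1} — 1 (Pursuer) has 1→2.
A4: add {5} — 5 (Pursuer) has 5→1.
A5: add {4} — 4 (Evader): all of {2, 5, 8} already in.
A6 = A5; e.g. 0 (Pursuer) has no edge into A5. Fixed point.
From 1, successor 2 is in the attractor (rank 2); the other successor 9 is not.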